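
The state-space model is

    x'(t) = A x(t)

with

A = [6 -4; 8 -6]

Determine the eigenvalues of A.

det(sI - A) = s^2 - (tr A)s + det A, with tr A = 6 + (-6) = 0 and det A = 6·(-6) - (-4)·8 = -36 - (-32) = -4.
So p(s) = det(sI - A) = s^2 - 4.
Factor s^2 - 4: two numbers with sum 0 and product -4 are 2 and -2, so s^2 - 4 = (s - 2)(s + 2).
Hence p(s) = (s - 2) (s + 2), with roots -2, 2.
At least one eigenvalue has non-negative real part, so the system is not asymptotically stable.

-2, 2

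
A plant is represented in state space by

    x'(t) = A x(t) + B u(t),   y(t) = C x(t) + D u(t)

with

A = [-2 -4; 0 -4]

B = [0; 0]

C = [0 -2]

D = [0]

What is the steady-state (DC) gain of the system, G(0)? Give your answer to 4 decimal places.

0.0000

G(0) = C(-A)^{-1}B + D = -C A^{-1} B + D.
det A = 8, so A^{-1} = (1/8)·adj(A) = [[-1/2, 1/2], [0, -1/4]]
A^{-1} B = [0, 0]^T
C A^{-1} B = 0
G(0) = D - C A^{-1} B = 0 - (0) = 0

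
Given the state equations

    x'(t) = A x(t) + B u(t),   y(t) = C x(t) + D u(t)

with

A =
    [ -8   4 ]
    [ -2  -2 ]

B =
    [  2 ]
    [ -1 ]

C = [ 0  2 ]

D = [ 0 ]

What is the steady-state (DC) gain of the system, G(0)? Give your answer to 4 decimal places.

-1.0000

G(0) = C(-A)^{-1}B + D = -C A^{-1} B + D.
det A = 24, so A^{-1} = (1/24)·adj(A) = [[-1/12, -1/6], [1/12, -1/3]]
A^{-1} B = [0, 1/2]^T
C A^{-1} B = 1
G(0) = D - C A^{-1} B = 0 - (1) = -1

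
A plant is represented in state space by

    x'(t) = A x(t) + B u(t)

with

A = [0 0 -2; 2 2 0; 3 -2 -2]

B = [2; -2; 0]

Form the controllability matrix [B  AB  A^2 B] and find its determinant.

AB = [[0], [0], [10]]
A^2B = [[-20], [0], [-20]]
Controllability matrix C = [B  AB  A^2B] = [[2, 0, -20], [-2, 0, 0], [0, 10, -20]]
Expanding along the first row, det(C) = 2·(0·(-20) - 0·10) - 0·((-2)·(-20) - 0·0) + (-20)·((-2)·10 - 0·0) = 2·0 - 0·40 + (-20)·(-20) = 400
Since det(C) ≠ 0, rank(C) = 3 and the system is completely controllable.

400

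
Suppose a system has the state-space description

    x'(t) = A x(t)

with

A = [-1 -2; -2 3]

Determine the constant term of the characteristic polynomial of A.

-7

For a 2×2 matrix, det(sI - A) = s^2 - (tr A)s + det A.
tr A = 2, det A = -7.
So p(s) = s^2 - 2s - 7.
The constant term is -7.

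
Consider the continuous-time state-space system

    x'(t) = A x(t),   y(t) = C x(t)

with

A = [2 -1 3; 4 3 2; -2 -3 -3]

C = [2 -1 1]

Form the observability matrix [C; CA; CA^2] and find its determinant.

284

CA = [[-2, -8, 1]]
CA^2 = [[-38, -25, -25]]
Observability matrix O = [C; CA; CA^2] = [[2, -1, 1], [-2, -8, 1], [-38, -25, -25]]
Expanding along the first row, det(O) = 2·((-8)·(-25) - 1·(-25)) - (-1)·((-2)·(-25) - 1·(-38)) + 1·((-2)·(-25) - (-8)·(-38)) = 2·225 - (-1)·88 + 1·(-254) = 284
Since det(O) ≠ 0, rank(O) = 3 and the system is completely observable.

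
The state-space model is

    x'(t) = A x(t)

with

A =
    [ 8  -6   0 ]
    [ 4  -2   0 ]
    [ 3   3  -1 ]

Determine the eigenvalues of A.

-1, 2, 4

det(sI - A) = s^3 - (tr A)s^2 + (M11 + M22 + M33)s - det A, where Mii is the 2×2 principal minor of A obtained by deleting row i and column i.
tr A = 8 + (-2) + (-1) = 5; M11 = (-2)·(-1) - 0·3 = 2 - 0 = 2; M22 = 8·(-1) - 0·3 = -8 - 0 = -8; M33 = 8·(-2) - (-6)·4 = -16 - (-24) = 8; sum of minors = 2.
det A = 8·((-2)·(-1) - 0·3) - (-6)·(4·(-1) - 0·3) + 0·(4·3 - (-2)·3) = 8·2 - (-6)·(-4) + 0·18 = -8.
So p(s) = det(sI - A) = s^3 - 5s^2 + 2s + 8.
Rational-root test: any integer root divides 8. Testing small divisors, s = -1 works: p(-1) = -1 + (-5) + (-2) + 8 = 0, so (s + 1) is a factor.
Dividing, p(s) = (s + 1)(s^2 - 6s + 8).
Factor s^2 - 6s + 8: two numbers with sum 6 and product 8 are 4 and 2, so s^2 - 6s + 8 = (s - 4)(s - 2).
Hence p(s) = (s - 4) (s - 2) (s + 1), with roots -1, 2, 4.
At least one eigenvalue has non-negative real part, so the system is not asymptotically stable.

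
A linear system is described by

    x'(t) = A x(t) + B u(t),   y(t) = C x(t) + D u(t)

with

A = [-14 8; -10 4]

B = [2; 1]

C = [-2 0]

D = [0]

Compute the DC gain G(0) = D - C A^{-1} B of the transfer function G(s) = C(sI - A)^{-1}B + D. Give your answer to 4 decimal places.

0.0000

G(0) = C(-A)^{-1}B + D = -C A^{-1} B + D.
det A = 24, so A^{-1} = (1/24)·adj(A) = [[1/6, -1/3], [5/12, -7/12]]
A^{-1} B = [0, 1/4]^T
C A^{-1} B = 0
G(0) = D - C A^{-1} B = 0 - (0) = 0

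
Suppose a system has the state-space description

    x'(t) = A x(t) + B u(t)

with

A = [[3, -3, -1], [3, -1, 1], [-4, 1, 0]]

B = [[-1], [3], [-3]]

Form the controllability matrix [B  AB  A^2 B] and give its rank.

3

AB = [[-9], [-9], [7]]
A^2B = [[-7], [-11], [27]]
Controllability matrix C = [B  AB  A^2B] = [[-1, -9, -7], [3, -9, -11], [-3, 7, 27]]
det(C) = (-1)·((-9)·27 - (-11)·7) - (-9)·(3·27 - (-11)·(-3)) + (-7)·(3·7 - (-9)·(-3)) = (-1)·(-166) - (-9)·48 + (-7)·(-6) = 640 ≠ 0, so rank(C) = 3.
rank(C) = 3 = n, so the pair (A, B) is completely controllable.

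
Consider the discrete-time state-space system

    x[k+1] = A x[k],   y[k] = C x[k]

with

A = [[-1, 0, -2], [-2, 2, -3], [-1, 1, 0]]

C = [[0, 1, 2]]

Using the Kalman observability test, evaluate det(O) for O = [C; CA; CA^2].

CA = [[-4, 4, -3]]
CA^2 = [[-1, 5, -4]]
Observability matrix O = [C; CA; CA^2] = [[0, 1, 2], [-4, 4, -3], [-1, 5, -4]]
Expanding along the first row, det(O) = 0·(4·(-4) - (-3)·5) - 1·((-4)·(-4) - (-3)·(-1)) + 2·((-4)·5 - 4·(-1)) = 0·(-1) - 1·13 + 2·(-16) = -45
Since det(O) ≠ 0, rank(O) = 3 and the system is completely observable.

-45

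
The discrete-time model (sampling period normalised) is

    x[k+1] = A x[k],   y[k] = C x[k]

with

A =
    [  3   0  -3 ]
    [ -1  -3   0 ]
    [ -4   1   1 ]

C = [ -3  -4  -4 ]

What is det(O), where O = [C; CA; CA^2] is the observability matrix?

CA = [[11, 8, 5]]
CA^2 = [[5, -19, -28]]
Observability matrix O = [C; CA; CA^2] = [[-3, -4, -4], [11, 8, 5], [5, -19, -28]]
Expanding along the first row, det(O) = (-3)·(8·(-28) - 5·(-19)) - (-4)·(11·(-28) - 5·5) + (-4)·(11·(-19) - 8·5) = (-3)·(-129) - (-4)·(-333) + (-4)·(-249) = 51
Since det(O) ≠ 0, rank(O) = 3 and the system is completely observable.

51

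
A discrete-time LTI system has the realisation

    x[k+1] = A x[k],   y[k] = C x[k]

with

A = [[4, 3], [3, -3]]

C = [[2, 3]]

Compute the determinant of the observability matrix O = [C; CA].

-57

CA = [[17, -3]]
Observability matrix O = [C; CA] = [[2, 3], [17, -3]]
det(O) = 2·(-3) - 3·17 = -6 - 51 = -57
Since det(O) ≠ 0, rank(O) = 2 and the system is completely observable.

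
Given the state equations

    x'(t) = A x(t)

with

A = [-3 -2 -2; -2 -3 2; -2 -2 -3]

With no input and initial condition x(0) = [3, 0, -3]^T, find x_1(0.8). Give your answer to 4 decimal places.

2.2066

det(sI - A) = s^3 - (tr A)s^2 + (M11 + M22 + M33)s - det A, where Mii is the 2×2 principal minor of A obtained by deleting row i and column i.
tr A = (-3) + (-3) + (-3) = -9; M11 = (-3)·(-3) - 2·(-2) = 9 - (-4) = 13; M22 = (-3)·(-3) - (-2)·(-2) = 9 - 4 = 5; M33 = (-3)·(-3) - (-2)·(-2) = 9 - 4 = 5; sum of minors = 23.
det A = (-3)·((-3)·(-3) - 2·(-2)) - (-2)·((-2)·(-3) - 2·(-2)) + (-2)·((-2)·(-2) - (-3)·(-2)) = (-3)·13 - (-2)·10 + (-2)·(-2) = -15.
So p(s) = det(sI - A) = s^3 + 9s^2 + 23s + 15.
Rational-root test: any integer root divides 15. Testing small divisors, s = -1 works: p(-1) = -1 + 9 + (-23) + 15 = 0, so (s + 1) is a factor.
Dividing, p(s) = (s + 1)(s^2 + 8s + 15).
Factor s^2 + 8s + 15: two numbers with sum -8 and product 15 are -3 and -5, so s^2 + 8s + 15 = (s + 3)(s + 5).
Hence p(s) = (s + 1) (s + 3) (s + 5), with roots -5, -3, -1.
The eigenvalues -5, -3, -1 are distinct and real, so A is diagonalisable and x(t) = e^{At} x(0) = V diag(e^{λ_i t}) V^{-1} x(0), where the columns of V are the eigenvectors.
λ = -5: A - (-5)I = [[2, -2, -2], [-2, 2, 2], [-2, -2, 2]]. v must be orthogonal to every row; (row 1) × (row 3) = [-8, 0, -8], so take v_1 = [1, 0, 1]^T.
λ = -3: A - (-3)I = [[0, -2, -2], [-2, 0, 2], [-2, -2, 0]]. v must be orthogonal to every row; (row 1) × (row 2) = [-4, 4, -4], so take v_2 = [1, -1, 1]^T.
λ = -1: A - (-1)I = [[-2, -2, -2], [-2, -2, 2], [-2, -2, -2]]. v must be orthogonal to every row; (row 1) × (row 2) = [-8, 8, 0], so take v_3 = [-1, 1, 0]^T.
V = [v_1 v_2 v_3] = [[1, 1, -1], [0, -1, 1], [1, 1, 0]] has det V = -1, so V^{-1} = adj(V)/det V = [[1, 1, 0], [-1, -1, 1], [-1, 0, 1]].
Modal coordinates z(0) = V^{-1} x(0): 1·3 + 1·0 + 0·(-3) = 3; (-1)·3 + (-1)·0 + 1·(-3) = -6; (-1)·3 + 0·0 + 1·(-3) = -6; so z(0) = [3, -6, -6]^T.
x_1(t) = Σ_i (v_i)_1 · z_i(0) · e^{λ_i t} (row 1 of V times the modal terms).
x_1(0.8) = 1·3·e^{-5·0.8} + 1·(-6)·e^{-3·0.8} + (-1)·(-6)·e^{-1·0.8} = 3·0.018316 + (-6)·0.090718 + 6·0.449329 = 2.2066.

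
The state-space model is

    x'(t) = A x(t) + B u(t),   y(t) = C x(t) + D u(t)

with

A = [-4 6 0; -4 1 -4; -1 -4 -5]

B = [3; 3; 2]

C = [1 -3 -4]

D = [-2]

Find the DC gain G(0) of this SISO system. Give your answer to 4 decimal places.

-7.0833

G(0) = C(-A)^{-1}B + D = -C A^{-1} B + D.
det A = -12, so A^{-1} = (1/-12)·adj(A) = [[7/4, -5/2, 2], [4/3, -5/3, 4/3], [-17/12, 11/6, -5/3]]
A^{-1} B = [7/4, 5/3, -25/12]^T
C A^{-1} B = 61/12
G(0) = D - C A^{-1} B = -2 - (61/12) = -85/12 ≈ -7.0833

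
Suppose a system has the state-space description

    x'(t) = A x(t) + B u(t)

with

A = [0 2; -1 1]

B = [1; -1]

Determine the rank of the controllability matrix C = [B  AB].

AB = [[-2], [-2]]
Controllability matrix C = [B  AB] = [[1, -2], [-1, -2]]
det(C) = 1·(-2) - (-2)·(-1) = -2 - 2 = -4 ≠ 0, so rank(C) = 2.
rank(C) = 2 = n, so the pair (A, B) is completely controllable.

2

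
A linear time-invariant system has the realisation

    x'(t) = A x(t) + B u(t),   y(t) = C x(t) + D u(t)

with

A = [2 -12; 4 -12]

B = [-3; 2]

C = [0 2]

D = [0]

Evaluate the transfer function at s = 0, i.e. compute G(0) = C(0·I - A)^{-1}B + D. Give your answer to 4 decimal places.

-1.3333

G(0) = C(-A)^{-1}B + D = -C A^{-1} B + D.
det A = 24, so A^{-1} = (1/24)·adj(A) = [[-1/2, 1/2], [-1/6, 1/12]]
A^{-1} B = [5/2, 2/3]^T
C A^{-1} B = 4/3
G(0) = D - C A^{-1} B = 0 - (4/3) = -4/3 ≈ -1.3333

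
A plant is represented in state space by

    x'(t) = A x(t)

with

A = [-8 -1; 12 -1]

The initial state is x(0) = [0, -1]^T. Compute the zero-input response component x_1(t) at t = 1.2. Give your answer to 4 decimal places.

det(sI - A) = s^2 - (tr A)s + det A, with tr A = (-8) + (-1) = -9 and det A = (-8)·(-1) - (-1)·12 = 8 - (-12) = 20.
So p(s) = det(sI - A) = s^2 + 9s + 20.
Factor s^2 + 9s + 20: two numbers with sum -9 and product 20 are -4 and -5, so s^2 + 9s + 20 = (s + 4)(s + 5).
Hence p(s) = (s + 4) (s + 5), with roots -5, -4.
The eigenvalues -5, -4 are distinct and real, so A is diagonalisable and x(t) = e^{At} x(0) = V diag(e^{λ_i t}) V^{-1} x(0), where the columns of V are the eigenvectors.
λ = -5: A - (-5)I = [[-3, -1], [12, 4]]. Row 1 gives (-3)·v1 + (-1)·v2 = 0, so take v_1 = [1, -3]^T.
λ = -4: A - (-4)I = [[-4, -1], [12, 3]]. Row 1 gives (-4)·v1 + (-1)·v2 = 0, so take v_2 = [-1, 4]^T.
V = [v_1 v_2] = [[1, -1], [-3, 4]] has det V = 1, so V^{-1} = adj(V)/det V = [[4, 1], [3, 1]].
Modal coordinates z(0) = V^{-1} x(0): 4·0 + 1·(-1) = -1; 3·0 + 1·(-1) = -1; so z(0) = [-1, -1]^T.
x_1(t) = Σ_i (v_i)_1 · z_i(0) · e^{λ_i t} (row 1 of V times the modal terms).
x_1(1.2) = 1·(-1)·e^{-5·1.2} + (-1)·(-1)·e^{-4·1.2} = (-1)·0.002479 + 1·0.008230 = 0.0058.

0.0058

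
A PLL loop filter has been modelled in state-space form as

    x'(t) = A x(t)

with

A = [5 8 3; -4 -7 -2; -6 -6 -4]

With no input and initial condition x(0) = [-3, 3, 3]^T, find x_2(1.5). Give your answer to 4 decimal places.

-0.1987

det(sI - A) = s^3 - (tr A)s^2 + (M11 + M22 + M33)s - det A, where Mii is the 2×2 principal minor of A obtained by deleting row i and column i.
tr A = 5 + (-7) + (-4) = -6; M11 = (-7)·(-4) - (-2)·(-6) = 28 - 12 = 16; M22 = 5·(-4) - 3·(-6) = -20 - (-18) = -2; M33 = 5·(-7) - 8·(-4) = -35 - (-32) = -3; sum of minors = 11.
det A = 5·((-7)·(-4) - (-2)·(-6)) - 8·((-4)·(-4) - (-2)·(-6)) + 3·((-4)·(-6) - (-7)·(-6)) = 5·16 - 8·4 + 3·(-18) = -6.
So p(s) = det(sI - A) = s^3 + 6s^2 + 11s + 6.
Rational-root test: any integer root divides 6. Testing small divisors, s = -1 works: p(-1) = -1 + 6 + (-11) + 6 = 0, so (s + 1) is a factor.
Dividing, p(s) = (s + 1)(s^2 + 5s + 6).
Factor s^2 + 5s + 6: two numbers with sum -5 and product 6 are -2 and -3, so s^2 + 5s + 6 = (s + 2)(s + 3).
Hence p(s) = (s + 1) (s + 2) (s + 3), with roots -3, -2, -1.
The eigenvalues -3, -2, -1 are distinct and real, so A is diagonalisable and x(t) = e^{At} x(0) = V diag(e^{λ_i t}) V^{-1} x(0), where the columns of V are the eigenvectors.
λ = -3: A - (-3)I = [[8, 8, 3], [-4, -4, -2], [-6, -6, -1]]. v must be orthogonal to every row; (row 1) × (row 2) = [-4, 4, 0], so take v_1 = [1, -1, 0]^T.
λ = -2: A - (-2)I = [[7, 8, 3], [-4, -5, -2], [-6, -6, -2]]. v must be orthogonal to every row; (row 1) × (row 2) = [-1, 2, -3], so take v_2 = [1, -2, 3]^T.
λ = -1: A - (-1)I = [[6, 8, 3], [-4, -6, -2], [-6, -6, -3]]. v must be orthogonal to every row; (row 1) × (row 2) = [2, 0, -4], so take v_3 = [-1, 0, 2]^T.
V = [v_1 v_2 v_3] = [[1, 1, -1], [-1, -2, 0], [0, 3, 2]] has det V = 1, so V^{-1} = adj(V)/det V = [[-4, -5, -2], [2, 2, 1], [-3, -3, -1]].
Modal coordinates z(0) = V^{-1} x(0): (-4)·(-3) + (-5)·3 + (-2)·3 = -9; 2·(-3) + 2·3 + 1·3 = 3; (-3)·(-3) + (-3)·3 + (-1)·3 = -3; so z(0) = [-9, 3, -3]^T.
x_2(t) = Σ_i (v_i)_2 · z_i(0) · e^{λ_i t} (row 2 of V times the modal terms).
x_2(1.5) = (-1)·(-9)·e^{-3·1.5} + (-2)·3·e^{-2·1.5} + 0·(-3)·e^{-1·1.5} = 9·0.011109 + (-6)·0.049787 + 0·0.223130 = -0.1987.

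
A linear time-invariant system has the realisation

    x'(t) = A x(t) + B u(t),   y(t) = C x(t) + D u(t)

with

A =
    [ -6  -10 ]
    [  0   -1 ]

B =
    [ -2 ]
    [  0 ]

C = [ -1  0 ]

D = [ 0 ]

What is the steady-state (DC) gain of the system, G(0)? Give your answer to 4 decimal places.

0.3333

G(0) = C(-A)^{-1}B + D = -C A^{-1} B + D.
det A = 6, so A^{-1} = (1/6)·adj(A) = [[-1/6, 5/3], [0, -1]]
A^{-1} B = [1/3, 0]^T
C A^{-1} B = -1/3
G(0) = D - C A^{-1} B = 0 - (-1/3) = 1/3 ≈ 0.3333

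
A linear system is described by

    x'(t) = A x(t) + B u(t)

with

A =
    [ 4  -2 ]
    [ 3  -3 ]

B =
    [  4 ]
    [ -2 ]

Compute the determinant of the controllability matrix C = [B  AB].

AB = [[20], [18]]
Controllability matrix C = [B  AB] = [[4, 20], [-2, 18]]
det(C) = 4·18 - 20·(-2) = 72 - (-40) = 112
Since det(C) ≠ 0, rank(C) = 2 and the system is completely controllable.

112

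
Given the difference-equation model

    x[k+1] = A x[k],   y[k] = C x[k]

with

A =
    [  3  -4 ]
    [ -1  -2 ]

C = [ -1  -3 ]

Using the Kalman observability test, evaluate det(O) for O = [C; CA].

-10

CA = [[0, 10]]
Observability matrix O = [C; CA] = [[-1, -3], [0, 10]]
det(O) = (-1)·10 - (-3)·0 = -10 - 0 = -10
Since det(O) ≠ 0, rank(O) = 2 and the system is completely observable.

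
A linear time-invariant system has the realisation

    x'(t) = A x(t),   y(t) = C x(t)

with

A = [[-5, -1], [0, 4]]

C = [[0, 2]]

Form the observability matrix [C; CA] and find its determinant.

CA = [[0, 8]]
Observability matrix O = [C; CA] = [[0, 2], [0, 8]]
det(O) = 0·8 - 2·0 = 0 - 0 = 0
Since det(O) = 0, rank(O) < 2 and the system is not completely observable.

0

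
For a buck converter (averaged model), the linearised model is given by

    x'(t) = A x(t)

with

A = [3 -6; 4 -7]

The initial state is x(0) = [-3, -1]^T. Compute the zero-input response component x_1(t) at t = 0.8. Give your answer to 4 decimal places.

-2.4238

det(sI - A) = s^2 - (tr A)s + det A, with tr A = 3 + (-7) = -4 and det A = 3·(-7) - (-6)·4 = -21 - (-24) = 3.
So p(s) = det(sI - A) = s^2 + 4s + 3.
Factor s^2 + 4s + 3: two numbers with sum -4 and product 3 are -1 and -3, so s^2 + 4s + 3 = (s + 1)(s + 3).
Hence p(s) = (s + 1) (s + 3), with roots -3, -1.
The eigenvalues -3, -1 are distinct and real, so A is diagonalisable and x(t) = e^{At} x(0) = V diag(e^{λ_i t}) V^{-1} x(0), where the columns of V are the eigenvectors.
λ = -3: A - (-3)I = [[6, -6], [4, -4]]. Row 1 gives 6·v1 + (-6)·v2 = 0, so take v_1 = [1, 1]^T.
λ = -1: A - (-1)I = [[4, -6], [4, -6]]. Row 1 gives 4·v1 + (-6)·v2 = 0, so take v_2 = [3, 2]^T.
V = [v_1 v_2] = [[1, 3], [1, 2]] has det V = -1, so V^{-1} = adj(V)/det V = [[-2, 3], [1, -1]].
Modal coordinates z(0) = V^{-1} x(0): (-2)·(-3) + 3·(-1) = 3; 1·(-3) + (-1)·(-1) = -2; so z(0) = [3, -2]^T.
x_1(t) = Σ_i (v_i)_1 · z_i(0) · e^{λ_i t} (row 1 of V times the modal terms).
x_1(0.8) = 1·3·e^{-3·0.8} + 3·(-2)·e^{-1·0.8} = 3·0.090718 + (-6)·0.449329 = -2.4238.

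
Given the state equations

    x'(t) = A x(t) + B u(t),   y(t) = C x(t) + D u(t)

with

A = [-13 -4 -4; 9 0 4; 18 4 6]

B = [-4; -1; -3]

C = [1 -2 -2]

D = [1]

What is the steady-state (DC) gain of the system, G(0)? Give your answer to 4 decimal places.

G(0) = C(-A)^{-1}B + D = -C A^{-1} B + D.
det A = -8, so A^{-1} = (1/-8)·adj(A) = [[2, -1, 2], [-9/4, 3/4, -2], [-9/2, 5/2, -9/2]]
A^{-1} B = [-13, 57/4, 29]^T
C A^{-1} B = -199/2
G(0) = D - C A^{-1} B = 1 - (-199/2) = 201/2 ≈ 100.5000

100.5000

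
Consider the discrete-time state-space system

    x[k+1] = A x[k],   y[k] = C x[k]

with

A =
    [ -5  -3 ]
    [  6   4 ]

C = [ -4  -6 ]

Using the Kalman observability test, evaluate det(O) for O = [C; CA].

CA = [[-16, -12]]
Observability matrix O = [C; CA] = [[-4, -6], [-16, -12]]
det(O) = (-4)·(-12) - (-6)·(-16) = 48 - 96 = -48
Since det(O) ≠ 0, rank(O) = 2 and the system is completely observable.

-48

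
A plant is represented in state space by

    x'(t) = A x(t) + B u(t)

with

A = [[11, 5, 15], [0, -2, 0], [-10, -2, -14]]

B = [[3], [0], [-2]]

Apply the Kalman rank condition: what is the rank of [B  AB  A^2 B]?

AB = [[3], [0], [-2]]
A^2B = [[3], [0], [-2]]
Controllability matrix C = [B  AB  A^2B] = [[3, 3, 3], [0, 0, 0], [-2, -2, -2]]
Every column of C is a scalar multiple of column 1 = [3, 0, -2] (multipliers 1, 1, 1), so the columns span a one-dimensional space.
C ≠ 0, hence rank(C) = 1.
rank(C) = 1 < n = 3, so the pair (A, B) is not completely controllable.

1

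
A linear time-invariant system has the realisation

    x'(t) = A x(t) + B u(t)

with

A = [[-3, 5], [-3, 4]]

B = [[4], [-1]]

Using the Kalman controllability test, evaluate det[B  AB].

-81

AB = [[-17], [-16]]
Controllability matrix C = [B  AB] = [[4, -17], [-1, -16]]
det(C) = 4·(-16) - (-17)·(-1) = -64 - 17 = -81
Since det(C) ≠ 0, rank(C) = 2 and the system is completely controllable.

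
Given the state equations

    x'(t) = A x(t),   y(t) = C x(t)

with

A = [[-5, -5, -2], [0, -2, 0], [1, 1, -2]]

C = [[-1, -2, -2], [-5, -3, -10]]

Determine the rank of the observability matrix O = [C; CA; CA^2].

CA = [[3, 7, 6], [15, 21, 30]]
CA^2 = [[-9, -23, -18], [-45, -87, -90]]
Observability matrix O = [C; CA; CA^2] = [[-1, -2, -2], [-5, -3, -10], [3, 7, 6], [15, 21, 30], [-9, -23, -18], [-45, -87, -90]]
The columns c1, c2, c3 of O are linearly dependent: -2·c1 + c3 = 0 (check each entry), so rank(O) ≤ 2.
The 2×2 minor from rows 1, 2, columns 1, 2 is (-1)·(-3) - (-2)·(-5) = 3 - 10 = -7 ≠ 0, so rank(O) = 2.
rank(O) = 2 < n = 3, so the pair (A, C) is not completely observable.

2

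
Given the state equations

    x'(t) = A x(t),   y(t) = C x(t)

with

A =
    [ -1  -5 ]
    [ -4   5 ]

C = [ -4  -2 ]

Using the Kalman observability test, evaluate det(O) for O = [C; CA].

-16

CA = [[12, 10]]
Observability matrix O = [C; CA] = [[-4, -2], [12, 10]]
det(O) = (-4)·10 - (-2)·12 = -40 - (-24) = -16
Since det(O) ≠ 0, rank(O) = 2 and the system is completely observable.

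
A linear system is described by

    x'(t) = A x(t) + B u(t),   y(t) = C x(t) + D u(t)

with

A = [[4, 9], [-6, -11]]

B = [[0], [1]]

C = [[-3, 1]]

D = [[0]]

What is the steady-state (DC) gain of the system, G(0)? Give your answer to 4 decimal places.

-3.1000

G(0) = C(-A)^{-1}B + D = -C A^{-1} B + D.
det A = 10, so A^{-1} = (1/10)·adj(A) = [[-11/10, -9/10], [3/5, 2/5]]
A^{-1} B = [-9/10, 2/5]^T
C A^{-1} B = 31/10
G(0) = D - C A^{-1} B = 0 - (31/10) = -31/10 ≈ -3.1000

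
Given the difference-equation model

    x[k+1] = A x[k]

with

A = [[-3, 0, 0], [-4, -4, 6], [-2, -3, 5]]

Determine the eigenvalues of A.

-3, -1, 2

det(zI - A) = z^3 - (tr A)z^2 + (M11 + M22 + M33)z - det A, where Mii is the 2×2 principal minor of A obtained by deleting row i and column i.
tr A = (-3) + (-4) + 5 = -2; M11 = (-4)·5 - 6·(-3) = -20 - (-18) = -2; M22 = (-3)·5 - 0·(-2) = -15 - 0 = -15; M33 = (-3)·(-4) - 0·(-4) = 12 - 0 = 12; sum of minors = -5.
det A = (-3)·((-4)·5 - 6·(-3)) - 0·((-4)·5 - 6·(-2)) + 0·((-4)·(-3) - (-4)·(-2)) = (-3)·(-2) - 0·(-8) + 0·4 = 6.
So p(z) = det(zI - A) = z^3 + 2z^2 - 5z - 6.
Rational-root test: any integer root divides -6. Testing small divisors, z = -1 works: p(-1) = -1 + 2 + 5 + (-6) = 0, so (z + 1) is a factor.
Dividing, p(z) = (z + 1)(z^2 + z - 6).
Factor z^2 + z - 6: two numbers with sum -1 and product -6 are 2 and -3, so z^2 + z - 6 = (z - 2)(z + 3).
Hence p(z) = (z - 2) (z + 1) (z + 3), with roots -3, -1, 2.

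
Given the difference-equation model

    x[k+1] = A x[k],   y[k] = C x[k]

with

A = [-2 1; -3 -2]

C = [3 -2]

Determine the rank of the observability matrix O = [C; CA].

2

CA = [[0, 7]]
Observability matrix O = [C; CA] = [[3, -2], [0, 7]]
det(O) = 3·7 - (-2)·0 = 21 - 0 = 21 ≠ 0, so rank(O) = 2.
rank(O) = 2 = n, so the pair (A, C) is completely observable.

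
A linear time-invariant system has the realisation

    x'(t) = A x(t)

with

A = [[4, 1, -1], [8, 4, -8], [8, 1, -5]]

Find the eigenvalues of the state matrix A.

-4, 3, 4

det(sI - A) = s^3 - (tr A)s^2 + (M11 + M22 + M33)s - det A, where Mii is the 2×2 principal minor of A obtained by deleting row i and column i.
tr A = 4 + 4 + (-5) = 3; M11 = 4·(-5) - (-8)·1 = -20 - (-8) = -12; M22 = 4·(-5) - (-1)·8 = -20 - (-8) = -12; M33 = 4·4 - 1·8 = 16 - 8 = 8; sum of minors = -16.
det A = 4·(4·(-5) - (-8)·1) - 1·(8·(-5) - (-8)·8) + (-1)·(8·1 - 4·8) = 4·(-12) - 1·24 + (-1)·(-24) = -48.
So p(s) = det(sI - A) = s^3 - 3s^2 - 16s + 48.
Rational-root test: any integer root divides 48. Testing small divisors, s = 3 works: p(3) = 27 + (-27) + (-48) + 48 = 0, so (s - 3) is a factor.
Dividing, p(s) = (s - 3)(s^2 - 16).
Factor s^2 - 16: two numbers with sum 0 and product -16 are 4 and -4, so s^2 - 16 = (s - 4)(s + 4).
Hence p(s) = (s - 4) (s - 3) (s + 4), with roots -4, 3, 4.
At least one eigenvalue has non-negative real part, so the system is not asymptotically stable.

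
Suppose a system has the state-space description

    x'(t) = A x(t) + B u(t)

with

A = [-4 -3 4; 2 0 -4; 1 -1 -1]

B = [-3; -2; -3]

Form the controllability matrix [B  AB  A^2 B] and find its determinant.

AB = [[6], [6], [2]]
A^2B = [[-34], [4], [-2]]
Controllability matrix C = [B  AB  A^2B] = [[-3, 6, -34], [-2, 6, 4], [-3, 2, -2]]
Expanding along the first row, det(C) = (-3)·(6·(-2) - 4·2) - 6·((-2)·(-2) - 4·(-3)) + (-34)·((-2)·2 - 6·(-3)) = (-3)·(-20) - 6·16 + (-34)·14 = -512
Since det(C) ≠ 0, rank(C) = 3 and the system is completely controllable.

-512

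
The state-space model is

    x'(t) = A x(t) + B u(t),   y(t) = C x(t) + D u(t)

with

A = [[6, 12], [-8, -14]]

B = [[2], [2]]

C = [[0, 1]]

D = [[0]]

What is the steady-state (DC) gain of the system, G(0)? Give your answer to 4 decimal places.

-2.3333

G(0) = C(-A)^{-1}B + D = -C A^{-1} B + D.
det A = 12, so A^{-1} = (1/12)·adj(A) = [[-7/6, -1], [2/3, 1/2]]
A^{-1} B = [-13/3, 7/3]^T
C A^{-1} B = 7/3
G(0) = D - C A^{-1} B = 0 - (7/3) = -7/3 ≈ -2.3333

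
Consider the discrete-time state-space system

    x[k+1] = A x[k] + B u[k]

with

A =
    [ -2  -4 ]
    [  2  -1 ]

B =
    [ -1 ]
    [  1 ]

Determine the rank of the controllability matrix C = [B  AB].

2

AB = [[-2], [-3]]
Controllability matrix C = [B  AB] = [[-1, -2], [1, -3]]
det(C) = (-1)·(-3) - (-2)·1 = 3 - (-2) = 5 ≠ 0, so rank(C) = 2.
rank(C) = 2 = n, so the pair (A, B) is completely controllable.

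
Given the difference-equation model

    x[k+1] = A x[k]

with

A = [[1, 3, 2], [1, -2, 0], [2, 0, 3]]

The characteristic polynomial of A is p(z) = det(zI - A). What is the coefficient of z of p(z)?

-12

Expand det(zI - A) for the 3×3 matrix.
p(z) = z^3 - 2z^2 - 12z + 7.
(Check: constant term = det(-A) = (-1)^3 det A = 7; coefficient of z^2 = -tr A = -2.)
The coefficient of z is -12.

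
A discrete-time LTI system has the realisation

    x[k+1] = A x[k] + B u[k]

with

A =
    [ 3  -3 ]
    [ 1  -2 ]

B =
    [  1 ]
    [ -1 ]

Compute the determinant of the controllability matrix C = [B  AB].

AB = [[6], [3]]
Controllability matrix C = [B  AB] = [[1, 6], [-1, 3]]
det(C) = 1·3 - 6·(-1) = 3 - (-6) = 9
Since det(C) ≠ 0, rank(C) = 2 and the system is completely controllable.

9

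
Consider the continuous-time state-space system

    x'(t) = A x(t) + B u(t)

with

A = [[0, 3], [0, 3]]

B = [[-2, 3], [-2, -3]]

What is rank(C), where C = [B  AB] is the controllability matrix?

AB = [[-6, -9], [-6, -9]]
Controllability matrix C = [B  AB] = [[-2, 3, -6, -9], [-2, -3, -6, -9]]
Take the 2×2 submatrix of C formed by columns 1, 2: [[-2, 3], [-2, -3]]. Its determinant is (-2)·(-3) - 3·(-2) = 6 - (-6) = 12 ≠ 0.
So rank(C) ≥ 2; since C has 2 rows, rank(C) = 2.
rank(C) = 2 = n, so the pair (A, B) is completely controllable.

2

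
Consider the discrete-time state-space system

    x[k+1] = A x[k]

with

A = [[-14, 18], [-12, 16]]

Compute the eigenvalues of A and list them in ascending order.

det(zI - A) = z^2 - (tr A)z + det A, with tr A = (-14) + 16 = 2 and det A = (-14)·16 - 18·(-12) = -224 - (-216) = -8.
So p(z) = det(zI - A) = z^2 - 2z - 8.
Factor z^2 - 2z - 8: two numbers with sum 2 and product -8 are 4 and -2, so z^2 - 2z - 8 = (z - 4)(z + 2).
Hence p(z) = (z - 4) (z + 2), with roots -2, 4.

-2, 4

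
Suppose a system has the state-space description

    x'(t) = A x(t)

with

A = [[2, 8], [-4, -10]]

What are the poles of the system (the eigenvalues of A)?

-6, -2

det(sI - A) = s^2 - (tr A)s + det A, with tr A = 2 + (-10) = -8 and det A = 2·(-10) - 8·(-4) = -20 - (-32) = 12.
So p(s) = det(sI - A) = s^2 + 8s + 12.
Factor s^2 + 8s + 12: two numbers with sum -8 and product 12 are -2 and -6, so s^2 + 8s + 12 = (s + 2)(s + 6).
Hence p(s) = (s + 2) (s + 6), with roots -6, -2.
All eigenvalues have negative real part, so the system is asymptotically stable.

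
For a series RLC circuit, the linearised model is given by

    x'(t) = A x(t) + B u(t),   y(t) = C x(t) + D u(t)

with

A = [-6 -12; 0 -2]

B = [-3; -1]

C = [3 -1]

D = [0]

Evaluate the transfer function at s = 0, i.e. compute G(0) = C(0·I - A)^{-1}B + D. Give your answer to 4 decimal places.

G(0) = C(-A)^{-1}B + D = -C A^{-1} B + D.
det A = 12, so A^{-1} = (1/12)·adj(A) = [[-1/6, 1], [0, -1/2]]
A^{-1} B = [-1/2, 1/2]^T
C A^{-1} B = -2
G(0) = D - C A^{-1} B = 0 - (-2) = 2

2.0000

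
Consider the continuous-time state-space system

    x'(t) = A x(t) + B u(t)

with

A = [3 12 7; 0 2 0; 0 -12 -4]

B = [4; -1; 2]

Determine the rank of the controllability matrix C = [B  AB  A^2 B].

2

AB = [[14], [-2], [4]]
A^2B = [[46], [-4], [8]]
Controllability matrix C = [B  AB  A^2B] = [[4, 14, 46], [-1, -2, -4], [2, 4, 8]]
The rows r1, r2, r3 of C are linearly dependent: 2·r2 + r3 = 0 (check each entry), so rank(C) ≤ 2.
The 2×2 minor from rows 1, 2, columns 1, 2 is 4·(-2) - 14·(-1) = -8 - (-14) = 6 ≠ 0, so rank(C) = 2.
rank(C) = 2 < n = 3, so the pair (A, B) is not completely controllable.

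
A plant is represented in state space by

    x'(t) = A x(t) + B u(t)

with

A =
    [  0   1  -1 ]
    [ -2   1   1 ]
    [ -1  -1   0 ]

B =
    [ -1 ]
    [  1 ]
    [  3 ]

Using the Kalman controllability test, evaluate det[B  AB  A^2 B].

-152

AB = [[-2], [6], [0]]
A^2B = [[6], [10], [-4]]
Controllability matrix C = [B  AB  A^2B] = [[-1, -2, 6], [1, 6, 10], [3, 0, -4]]
Expanding along the first row, det(C) = (-1)·(6·(-4) - 10·0) - (-2)·(1·(-4) - 10·3) + 6·(1·0 - 6·3) = (-1)·(-24) - (-2)·(-34) + 6·(-18) = -152
Since det(C) ≠ 0, rank(C) = 3 and the system is completely controllable.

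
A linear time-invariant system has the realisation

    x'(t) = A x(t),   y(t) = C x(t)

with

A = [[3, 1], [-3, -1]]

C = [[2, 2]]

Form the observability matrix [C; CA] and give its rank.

1

CA = [[0, 0]]
Observability matrix O = [C; CA] = [[2, 2], [0, 0]]
Every row of O is a scalar multiple of row 1 = [2, 2] (multipliers 1, 0), so the rows span a one-dimensional space.
O ≠ 0, hence rank(O) = 1.
rank(O) = 1 < n = 2, so the pair (A, C) is not completely observable.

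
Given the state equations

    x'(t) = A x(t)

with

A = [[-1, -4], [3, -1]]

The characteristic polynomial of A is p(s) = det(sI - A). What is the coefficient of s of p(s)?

2

For a 2×2 matrix, det(sI - A) = s^2 - (tr A)s + det A.
tr A = -2, det A = 13.
So p(s) = s^2 + 2s + 13.
The coefficient of s is 2.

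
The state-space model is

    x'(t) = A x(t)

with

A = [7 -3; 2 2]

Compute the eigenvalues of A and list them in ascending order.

4, 5

det(sI - A) = s^2 - (tr A)s + det A, with tr A = 7 + 2 = 9 and det A = 7·2 - (-3)·2 = 14 - (-6) = 20.
So p(s) = det(sI - A) = s^2 - 9s + 20.
Factor s^2 - 9s + 20: two numbers with sum 9 and product 20 are 5 and 4, so s^2 - 9s + 20 = (s - 5)(s - 4).
Hence p(s) = (s - 5) (s - 4), with roots 4, 5.
At least one eigenvalue has non-negative real part, so the system is not asymptotically stable.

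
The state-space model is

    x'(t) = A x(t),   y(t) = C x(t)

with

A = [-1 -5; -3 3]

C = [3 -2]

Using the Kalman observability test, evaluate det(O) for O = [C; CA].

-57

CA = [[3, -21]]
Observability matrix O = [C; CA] = [[3, -2], [3, -21]]
det(O) = 3·(-21) - (-2)·3 = -63 - (-6) = -57
Since det(O) ≠ 0, rank(O) = 2 and the system is completely observable.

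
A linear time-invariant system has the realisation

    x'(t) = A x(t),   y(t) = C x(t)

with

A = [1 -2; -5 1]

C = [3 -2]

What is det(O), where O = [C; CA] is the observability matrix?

CA = [[13, -8]]
Observability matrix O = [C; CA] = [[3, -2], [13, -8]]
det(O) = 3·(-8) - (-2)·13 = -24 - (-26) = 2
Since det(O) ≠ 0, rank(O) = 2 and the system is completely observable.

2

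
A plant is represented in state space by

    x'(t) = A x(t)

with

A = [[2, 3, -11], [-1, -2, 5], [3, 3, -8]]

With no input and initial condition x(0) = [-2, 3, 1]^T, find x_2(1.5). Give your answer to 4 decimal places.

det(sI - A) = s^3 - (tr A)s^2 + (M11 + M22 + M33)s - det A, where Mii is the 2×2 principal minor of A obtained by deleting row i and column i.
tr A = 2 + (-2) + (-8) = -8; M11 = (-2)·(-8) - 5·3 = 16 - 15 = 1; M22 = 2·(-8) - (-11)·3 = -16 - (-33) = 17; M33 = 2·(-2) - 3·(-1) = -4 - (-3) = -1; sum of minors = 17.
det A = 2·((-2)·(-8) - 5·3) - 3·((-1)·(-8) - 5·3) + (-11)·((-1)·3 - (-2)·3) = 2·1 - 3·(-7) + (-11)·3 = -10.
So p(s) = det(sI - A) = s^3 + 8s^2 + 17s + 10.
Rational-root test: any integer root divides 10. Testing small divisors, s = -1 works: p(-1) = -1 + 8 + (-17) + 10 = 0, so (s + 1) is a factor.
Dividing, p(s) = (s + 1)(s^2 + 7s + 10).
Factor s^2 + 7s + 10: two numbers with sum -7 and product 10 are -2 and -5, so s^2 + 7s + 10 = (s + 2)(s + 5).
Hence p(s) = (s + 1) (s + 2) (s + 5), with roots -5, -2, -1.
The eigenvalues -5, -2, -1 are distinct and real, so A is diagonalisable and x(t) = e^{At} x(0) = V diag(e^{λ_i t}) V^{-1} x(0), where the columns of V are the eigenvectors.
λ = -5: A - (-5)I = [[7, 3, -11], [-1, 3, 5], [3, 3, -3]]. v must be orthogonal to every row; (row 1) × (row 2) = [48, -24, 24], so take v_1 = [2, -1, 1]^T.
λ = -2: A - (-2)I = [[4, 3, -11], [-1, 0, 5], [3, 3, -6]]. v must be orthogonal to every row; (row 1) × (row 2) = [15, -9, 3], so take v_2 = [-5, 3, -1]^T.
λ = -1: A - (-1)I = [[3, 3, -11], [-1, -1, 5], [3, 3, -7]]. v must be orthogonal to every row; (row 1) × (row 2) = [4, -4, 0], so take v_3 = [1, -1, 0]^T.
V = [v_1 v_2 v_3] = [[2, -5, 1], [-1, 3, -1], [1, -1, 0]] has det V = 1, so V^{-1} = adj(V)/det V = [[-1, -1, 2], [-1, -1, 1], [-2, -3, 1]].
Modal coordinates z(0) = V^{-1} x(0): (-1)·(-2) + (-1)·3 + 2·1 = 1; (-1)·(-2) + (-1)·3 + 1·1 = 0; (-2)·(-2) + (-3)·3 + 1·1 = -4; so z(0) = [1, 0, -4]^T.
x_2(t) = Σ_i (v_i)_2 · z_i(0) · e^{λ_i t} (row 2 of V times the modal terms).
x_2(1.5) = (-1)·1·e^{-5·1.5} + 3·0·e^{-2·1.5} + (-1)·(-4)·e^{-1·1.5} = (-1)·0.000553 + 0·0.049787 + 4·0.223130 = 0.8920.

0.8920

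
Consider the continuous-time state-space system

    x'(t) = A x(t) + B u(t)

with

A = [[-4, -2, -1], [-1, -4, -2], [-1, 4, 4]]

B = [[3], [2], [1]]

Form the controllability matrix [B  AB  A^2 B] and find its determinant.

AB = [[-17], [-13], [9]]
A^2B = [[85], [51], [1]]
Controllability matrix C = [B  AB  A^2B] = [[3, -17, 85], [2, -13, 51], [1, 9, 1]]
Expanding along the first row, det(C) = 3·((-13)·1 - 51·9) - (-17)·(2·1 - 51·1) + 85·(2·9 - (-13)·1) = 3·(-472) - (-17)·(-49) + 85·31 = 386
Since det(C) ≠ 0, rank(C) = 3 and the system is completely controllable.

386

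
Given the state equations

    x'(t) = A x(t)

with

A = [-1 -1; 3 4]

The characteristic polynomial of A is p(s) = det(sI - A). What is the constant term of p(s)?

-1

For a 2×2 matrix, det(sI - A) = s^2 - (tr A)s + det A.
tr A = 3, det A = -1.
So p(s) = s^2 - 3s - 1.
The constant term is -1.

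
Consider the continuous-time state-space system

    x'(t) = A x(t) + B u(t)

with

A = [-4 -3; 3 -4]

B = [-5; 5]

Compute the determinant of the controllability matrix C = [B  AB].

150

AB = [[5], [-35]]
Controllability matrix C = [B  AB] = [[-5, 5], [5, -35]]
det(C) = (-5)·(-35) - 5·5 = 175 - 25 = 150
Since det(C) ≠ 0, rank(C) = 2 and the system is completely controllable.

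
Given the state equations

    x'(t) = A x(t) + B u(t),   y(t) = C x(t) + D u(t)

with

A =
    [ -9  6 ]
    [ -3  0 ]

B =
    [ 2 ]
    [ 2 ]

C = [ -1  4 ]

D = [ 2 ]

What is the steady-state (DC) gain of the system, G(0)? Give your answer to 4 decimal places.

4.0000

G(0) = C(-A)^{-1}B + D = -C A^{-1} B + D.
det A = 18, so A^{-1} = (1/18)·adj(A) = [[0, -1/3], [1/6, -1/2]]
A^{-1} B = [-2/3, -2/3]^T
C A^{-1} B = -2
G(0) = D - C A^{-1} B = 2 - (-2) = 4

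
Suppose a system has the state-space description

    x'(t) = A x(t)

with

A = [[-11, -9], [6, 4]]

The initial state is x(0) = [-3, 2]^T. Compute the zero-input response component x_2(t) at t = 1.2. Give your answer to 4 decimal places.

0.0050

det(sI - A) = s^2 - (tr A)s + det A, with tr A = (-11) + 4 = -7 and det A = (-11)·4 - (-9)·6 = -44 - (-54) = 10.
So p(s) = det(sI - A) = s^2 + 7s + 10.
Factor s^2 + 7s + 10: two numbers with sum -7 and product 10 are -2 and -5, so s^2 + 7s + 10 = (s + 2)(s + 5).
Hence p(s) = (s + 2) (s + 5), with roots -5, -2.
The eigenvalues -5, -2 are distinct and real, so A is diagonalisable and x(t) = e^{At} x(0) = V diag(e^{λ_i t}) V^{-1} x(0), where the columns of V are the eigenvectors.
λ = -5: A - (-5)I = [[-6, -9], [6, 9]]. Row 1 gives (-6)·v1 + (-9)·v2 = 0, so take v_1 = [-3, 2]^T.
λ = -2: A - (-2)I = [[-9, -9], [6, 6]]. Row 1 gives (-9)·v1 + (-9)·v2 = 0, so take v_2 = [-1, 1]^T.
V = [v_1 v_2] = [[-3, -1], [2, 1]] has det V = -1, so V^{-1} = adj(V)/det V = [[-1, -1], [2, 3]].
Modal coordinates z(0) = V^{-1} x(0): (-1)·(-3) + (-1)·2 = 1; 2·(-3) + 3·2 = 0; so z(0) = [1, 0]^T.
x_2(t) = Σ_i (v_i)_2 · z_i(0) · e^{λ_i t} (row 2 of V times the modal terms).
x_2(1.2) = 2·1·e^{-5·1.2} + 1·0·e^{-2·1.2} = 2·0.002479 + 0·0.090718 = 0.0050.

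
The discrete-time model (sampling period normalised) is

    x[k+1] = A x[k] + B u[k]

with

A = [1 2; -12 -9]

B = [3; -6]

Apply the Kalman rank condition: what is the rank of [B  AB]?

1

AB = [[-9], [18]]
Controllability matrix C = [B  AB] = [[3, -9], [-6, 18]]
Every column of C is a scalar multiple of column 1 = [3, -6] (multipliers 1, -3), so the columns span a one-dimensional space.
C ≠ 0, hence rank(C) = 1.
rank(C) = 1 < n = 2, so the pair (A, B) is not completely controllable.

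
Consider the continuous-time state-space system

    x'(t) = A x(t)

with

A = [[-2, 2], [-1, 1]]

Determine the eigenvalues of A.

det(sI - A) = s^2 - (tr A)s + det A, with tr A = (-2) + 1 = -1 and det A = (-2)·1 - 2·(-1) = -2 - (-2) = 0.
So p(s) = det(sI - A) = s^2 + s.
Factor s^2 + s: two numbers with sum -1 and product 0 are 0 and -1, so s^2 + s = s(s + 1).
Hence p(s) = s (s + 1), with roots -1, 0.
At least one eigenvalue has non-negative real part, so the system is not asymptotically stable.

-1, 0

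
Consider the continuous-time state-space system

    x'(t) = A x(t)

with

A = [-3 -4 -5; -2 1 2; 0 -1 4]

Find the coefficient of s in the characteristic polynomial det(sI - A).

-17

Expand det(sI - A) for the 3×3 matrix.
p(s) = s^3 - 2s^2 - 17s + 60.
(Check: constant term = det(-A) = (-1)^3 det A = 60; coefficient of s^2 = -tr A = -2.)
The coefficient of s is -17.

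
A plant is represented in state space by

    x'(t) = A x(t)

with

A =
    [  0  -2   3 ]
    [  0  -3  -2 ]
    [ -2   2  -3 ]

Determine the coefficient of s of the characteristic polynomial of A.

19

Expand det(sI - A) for the 3×3 matrix.
p(s) = s^3 + 6s^2 + 19s + 26.
(Check: constant term = det(-A) = (-1)^3 det A = 26; coefficient of s^2 = -tr A = 6.)
The coefficient of s is 19.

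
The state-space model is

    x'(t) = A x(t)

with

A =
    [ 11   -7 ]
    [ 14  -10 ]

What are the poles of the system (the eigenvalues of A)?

-3, 4

det(sI - A) = s^2 - (tr A)s + det A, with tr A = 11 + (-10) = 1 and det A = 11·(-10) - (-7)·14 = -110 - (-98) = -12.
So p(s) = det(sI - A) = s^2 - s - 12.
Factor s^2 - s - 12: two numbers with sum 1 and product -12 are 4 and -3, so s^2 - s - 12 = (s - 4)(s + 3).
Hence p(s) = (s - 4) (s + 3), with roots -3, 4.
At least one eigenvalue has non-negative real part, so the system is not asymptotically stable.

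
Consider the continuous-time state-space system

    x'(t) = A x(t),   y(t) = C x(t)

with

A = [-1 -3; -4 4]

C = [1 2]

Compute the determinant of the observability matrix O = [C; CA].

23

CA = [[-9, 5]]
Observability matrix O = [C; CA] = [[1, 2], [-9, 5]]
det(O) = 1·5 - 2·(-9) = 5 - (-18) = 23
Since det(O) ≠ 0, rank(O) = 2 and the system is completely observable.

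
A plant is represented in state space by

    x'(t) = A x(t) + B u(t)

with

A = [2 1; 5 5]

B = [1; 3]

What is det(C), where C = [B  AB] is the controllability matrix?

5

AB = [[5], [20]]
Controllability matrix C = [B  AB] = [[1, 5], [3, 20]]
det(C) = 1·20 - 5·3 = 20 - 15 = 5
Since det(C) ≠ 0, rank(C) = 2 and the system is completely controllable.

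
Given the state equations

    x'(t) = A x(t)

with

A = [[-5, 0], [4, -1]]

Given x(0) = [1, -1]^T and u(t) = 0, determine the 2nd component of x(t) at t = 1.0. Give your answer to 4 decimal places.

-0.0067

det(sI - A) = s^2 - (tr A)s + det A, with tr A = (-5) + (-1) = -6 and det A = (-5)·(-1) - 0·4 = 5 - 0 = 5.
So p(s) = det(sI - A) = s^2 + 6s + 5.
Factor s^2 + 6s + 5: two numbers with sum -6 and product 5 are -1 and -5, so s^2 + 6s + 5 = (s + 1)(s + 5).
Hence p(s) = (s + 1) (s + 5), with roots -5, -1.
The eigenvalues -5, -1 are distinct and real, so A is diagonalisable and x(t) = e^{At} x(0) = V diag(e^{λ_i t}) V^{-1} x(0), where the columns of V are the eigenvectors.
λ = -5: A - (-5)I = [[0, 0], [4, 4]]. Row 2 gives 4·v1 + 4·v2 = 0, so take v_1 = [1, -1]^T.
λ = -1: A - (-1)I = [[-4, 0], [4, 0]]. Row 1 gives (-4)·v1 + 0·v2 = 0, so take v_2 = [0, 1]^T.
V = [v_1 v_2] = [[1, 0], [-1, 1]] has det V = 1, so V^{-1} = adj(V)/det V = [[1, 0], [1, 1]].
Modal coordinates z(0) = V^{-1} x(0): 1·1 + 0·(-1) = 1; 1·1 + 1·(-1) = 0; so z(0) = [1, 0]^T.
x_2(t) = Σ_i (v_i)_2 · z_i(0) · e^{λ_i t} (row 2 of V times the modal terms).
x_2(1.0) = (-1)·1·e^{-5·1.0} + 1·0·e^{-1·1.0} = (-1)·0.006738 + 0·0.367879 = -0.0067.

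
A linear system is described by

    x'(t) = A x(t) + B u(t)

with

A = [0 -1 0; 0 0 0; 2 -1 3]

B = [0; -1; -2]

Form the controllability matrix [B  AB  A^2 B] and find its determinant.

AB = [[1], [0], [-5]]
A^2B = [[0], [0], [-13]]
Controllability matrix C = [B  AB  A^2B] = [[0, 1, 0], [-1, 0, 0], [-2, -5, -13]]
Expanding along the first row, det(C) = 0·(0·(-13) - 0·(-5)) - 1·((-1)·(-13) - 0·(-2)) + 0·((-1)·(-5) - 0·(-2)) = 0·0 - 1·13 + 0·5 = -13
Since det(C) ≠ 0, rank(C) = 3 and the system is completely controllable.

-13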